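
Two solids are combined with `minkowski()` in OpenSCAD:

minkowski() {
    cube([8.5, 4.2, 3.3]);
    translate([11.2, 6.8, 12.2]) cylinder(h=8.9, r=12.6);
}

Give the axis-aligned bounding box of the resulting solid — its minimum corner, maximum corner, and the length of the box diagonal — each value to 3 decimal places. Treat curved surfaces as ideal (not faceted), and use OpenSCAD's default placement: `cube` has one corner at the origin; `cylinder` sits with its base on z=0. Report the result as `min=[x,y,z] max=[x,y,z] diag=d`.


min=[-1.400,-5.800,12.200] max=[32.300,23.600,24.400] diag=46.356

A = translate([11.2, 6.8, 12.2]) cylinder(h=8.9, r=12.6) → bbox [-1.4,-5.8,12.2] .. [23.8,19.4,21.1]
B = cube([8.5, 4.2, 3.3]) → bbox [0,0,0] .. [8.5,4.2,3.3]
lo = A.lo+B.lo = [-1.4+0, -5.8+0, 12.2+0] = [-1.400,-5.800,12.200]
hi = A.hi+B.hi = [23.8+8.5, 19.4+4.2, 21.1+3.3] = [32.300,23.600,24.400]
diag = √(33.7²+29.4²+12.2²) = √2148.89 = 46.356


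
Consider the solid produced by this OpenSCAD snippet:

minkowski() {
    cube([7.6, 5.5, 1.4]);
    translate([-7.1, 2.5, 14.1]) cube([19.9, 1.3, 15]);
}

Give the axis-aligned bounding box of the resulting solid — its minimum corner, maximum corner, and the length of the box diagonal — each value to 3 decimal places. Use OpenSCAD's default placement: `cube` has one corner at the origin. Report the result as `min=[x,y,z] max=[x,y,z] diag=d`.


min=[-7.100,2.500,14.100] max=[20.400,9.300,30.500] diag=32.733

A = translate([-7.1, 2.5, 14.1]) cube([19.9, 1.3, 15]) → bbox [-7.1,2.5,14.1] .. [12.8,3.8,29.1]
B = cube([7.6, 5.5, 1.4]) → bbox [0,0,0] .. [7.6,5.5,1.4]
lo = A.lo+B.lo = [-7.1+0, 2.5+0, 14.1+0] = [-7.100,2.500,14.100]
hi = A.hi+B.hi = [12.8+7.6, 3.8+5.5, 29.1+1.4] = [20.400,9.300,30.500]
diag = √(27.5²+6.8²+16.4²) = √1071.45 = 32.733


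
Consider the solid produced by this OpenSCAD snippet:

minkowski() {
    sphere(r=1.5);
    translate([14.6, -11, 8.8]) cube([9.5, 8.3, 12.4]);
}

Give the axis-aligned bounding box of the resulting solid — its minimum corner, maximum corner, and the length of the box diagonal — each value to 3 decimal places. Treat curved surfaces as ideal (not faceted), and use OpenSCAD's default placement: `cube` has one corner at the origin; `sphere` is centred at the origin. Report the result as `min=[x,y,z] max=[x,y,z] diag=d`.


min=[13.100,-12.500,7.300] max=[25.600,-1.200,22.700] diag=22.828

A = translate([14.6, -11, 8.8]) cube([9.5, 8.3, 12.4]) → bbox [14.6,-11,8.8] .. [24.1,-2.7,21.2]
B = sphere(r=1.5) → bbox [-1.5,-1.5,-1.5] .. [1.5,1.5,1.5]
lo = A.lo+B.lo = [14.6-1.5, -11-1.5, 8.8-1.5] = [13.100,-12.500,7.300]
hi = A.hi+B.hi = [24.1+1.5, -2.7+1.5, 21.2+1.5] = [25.600,-1.200,22.700]
diag = √(12.5²+11.3²+15.4²) = √521.1 = 22.828


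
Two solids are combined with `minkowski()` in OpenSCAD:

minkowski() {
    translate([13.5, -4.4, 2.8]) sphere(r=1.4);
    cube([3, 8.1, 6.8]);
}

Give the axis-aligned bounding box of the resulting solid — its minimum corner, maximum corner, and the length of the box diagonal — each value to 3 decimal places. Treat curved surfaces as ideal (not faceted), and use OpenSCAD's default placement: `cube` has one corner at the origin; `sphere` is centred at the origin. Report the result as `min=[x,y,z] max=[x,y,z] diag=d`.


A = translate([13.5, -4.4, 2.8]) sphere(r=1.4) → bbox [12.1,-5.8,1.4] .. [14.9,-3,4.2]
B = cube([3, 8.1, 6.8]) → bbox [0,0,0] .. [3,8.1,6.8]
lo = A.lo+B.lo = [12.1+0, -5.8+0, 1.4+0] = [12.100,-5.800,1.400]
hi = A.hi+B.hi = [14.9+3, -3+8.1, 4.2+6.8] = [17.900,5.100,11.000]
diag = √(5.8²+10.9²+9.6²) = √244.61 = 15.640

min=[12.100,-5.800,1.400] max=[17.900,5.100,11.000] diag=15.640


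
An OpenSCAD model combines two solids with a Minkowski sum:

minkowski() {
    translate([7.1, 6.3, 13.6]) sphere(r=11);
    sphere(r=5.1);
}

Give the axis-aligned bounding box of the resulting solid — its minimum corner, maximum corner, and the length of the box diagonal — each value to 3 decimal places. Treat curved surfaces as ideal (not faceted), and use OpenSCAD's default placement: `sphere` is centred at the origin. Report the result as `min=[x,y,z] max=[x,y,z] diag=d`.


min=[-9.000,-9.800,-2.500] max=[23.200,22.400,29.700] diag=55.772

A = translate([7.1, 6.3, 13.6]) sphere(r=11) → bbox [-3.9,-4.7,2.6] .. [18.1,17.3,24.6]
B = sphere(r=5.1) → bbox [-5.1,-5.1,-5.1] .. [5.1,5.1,5.1]
lo = A.lo+B.lo = [-3.9-5.1, -4.7-5.1, 2.6-5.1] = [-9.000,-9.800,-2.500]
hi = A.hi+B.hi = [18.1+5.1, 17.3+5.1, 24.6+5.1] = [23.200,22.400,29.700]
diag = √(32.2²+32.2²+32.2²) = √3110.52 = 55.772


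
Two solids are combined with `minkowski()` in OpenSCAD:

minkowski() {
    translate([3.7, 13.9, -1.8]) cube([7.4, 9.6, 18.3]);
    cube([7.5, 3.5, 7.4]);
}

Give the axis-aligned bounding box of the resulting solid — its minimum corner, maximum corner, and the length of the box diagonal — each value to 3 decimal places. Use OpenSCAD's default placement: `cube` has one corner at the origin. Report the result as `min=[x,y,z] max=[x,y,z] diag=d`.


A = translate([3.7, 13.9, -1.8]) cube([7.4, 9.6, 18.3]) → bbox [3.7,13.9,-1.8] .. [11.1,23.5,16.5]
B = cube([7.5, 3.5, 7.4]) → bbox [0,0,0] .. [7.5,3.5,7.4]
lo = A.lo+B.lo = [3.7+0, 13.9+0, -1.8+0] = [3.700,13.900,-1.800]
hi = A.hi+B.hi = [11.1+7.5, 23.5+3.5, 16.5+7.4] = [18.600,27.000,23.900]
diag = √(14.9²+13.1²+25.7²) = √1054.11 = 32.467

min=[3.700,13.900,-1.800] max=[18.600,27.000,23.900] diag=32.467


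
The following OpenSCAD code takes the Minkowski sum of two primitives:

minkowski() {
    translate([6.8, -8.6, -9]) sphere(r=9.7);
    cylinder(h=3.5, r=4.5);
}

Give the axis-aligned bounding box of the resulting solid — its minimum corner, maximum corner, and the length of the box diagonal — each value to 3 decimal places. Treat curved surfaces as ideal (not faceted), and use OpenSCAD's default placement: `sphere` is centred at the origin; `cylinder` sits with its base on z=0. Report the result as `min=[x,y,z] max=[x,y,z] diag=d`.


min=[-7.400,-22.800,-18.700] max=[21.000,5.600,4.200] diag=46.233

A = translate([6.8, -8.6, -9]) sphere(r=9.7) → bbox [-2.9,-18.3,-18.7] .. [16.5,1.1,0.7]
B = cylinder(h=3.5, r=4.5) → bbox [-4.5,-4.5,0] .. [4.5,4.5,3.5]
lo = A.lo+B.lo = [-2.9-4.5, -18.3-4.5, -18.7+0] = [-7.400,-22.800,-18.700]
hi = A.hi+B.hi = [16.5+4.5, 1.1+4.5, 0.7+3.5] = [21.000,5.600,4.200]
diag = √(28.4²+28.4²+22.9²) = √2137.53 = 46.233


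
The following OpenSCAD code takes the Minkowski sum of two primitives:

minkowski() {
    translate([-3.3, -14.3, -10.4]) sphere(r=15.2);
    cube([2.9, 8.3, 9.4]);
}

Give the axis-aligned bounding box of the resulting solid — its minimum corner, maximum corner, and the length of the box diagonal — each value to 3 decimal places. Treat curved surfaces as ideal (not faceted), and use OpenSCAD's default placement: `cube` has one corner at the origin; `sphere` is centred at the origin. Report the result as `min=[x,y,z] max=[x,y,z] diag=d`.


min=[-18.500,-29.500,-25.600] max=[14.800,9.200,14.200] diag=64.735

A = translate([-3.3, -14.3, -10.4]) sphere(r=15.2) → bbox [-18.5,-29.5,-25.6] .. [11.9,0.9,4.8]
B = cube([2.9, 8.3, 9.4]) → bbox [0,0,0] .. [2.9,8.3,9.4]
lo = A.lo+B.lo = [-18.5+0, -29.5+0, -25.6+0] = [-18.500,-29.500,-25.600]
hi = A.hi+B.hi = [11.9+2.9, 0.9+8.3, 4.8+9.4] = [14.800,9.200,14.200]
diag = √(33.3²+38.7²+39.8²) = √4190.62 = 64.735


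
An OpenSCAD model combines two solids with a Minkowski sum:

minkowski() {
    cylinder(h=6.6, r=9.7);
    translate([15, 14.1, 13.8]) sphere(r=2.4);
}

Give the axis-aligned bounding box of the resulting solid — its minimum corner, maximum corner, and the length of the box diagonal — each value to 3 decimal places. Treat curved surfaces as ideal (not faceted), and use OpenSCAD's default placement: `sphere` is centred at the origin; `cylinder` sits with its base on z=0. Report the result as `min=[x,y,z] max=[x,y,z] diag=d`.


A = translate([15, 14.1, 13.8]) sphere(r=2.4) → bbox [12.6,11.7,11.4] .. [17.4,16.5,16.2]
B = cylinder(h=6.6, r=9.7) → bbox [-9.7,-9.7,0] .. [9.7,9.7,6.6]
lo = A.lo+B.lo = [12.6-9.7, 11.7-9.7, 11.4+0] = [2.900,2.000,11.400]
hi = A.hi+B.hi = [17.4+9.7, 16.5+9.7, 16.2+6.6] = [27.100,26.200,22.800]
diag = √(24.2²+24.2²+11.4²) = √1301.24 = 36.073

min=[2.900,2.000,11.400] max=[27.100,26.200,22.800] diag=36.073


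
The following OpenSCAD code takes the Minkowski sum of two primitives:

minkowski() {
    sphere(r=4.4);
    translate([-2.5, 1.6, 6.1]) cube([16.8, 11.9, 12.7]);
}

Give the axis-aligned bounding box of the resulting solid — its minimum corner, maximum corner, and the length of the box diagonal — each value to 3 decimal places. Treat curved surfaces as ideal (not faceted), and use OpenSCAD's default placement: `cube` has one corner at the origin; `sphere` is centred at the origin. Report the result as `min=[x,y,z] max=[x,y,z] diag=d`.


A = translate([-2.5, 1.6, 6.1]) cube([16.8, 11.9, 12.7]) → bbox [-2.5,1.6,6.1] .. [14.3,13.5,18.8]
B = sphere(r=4.4) → bbox [-4.4,-4.4,-4.4] .. [4.4,4.4,4.4]
lo = A.lo+B.lo = [-2.5-4.4, 1.6-4.4, 6.1-4.4] = [-6.900,-2.800,1.700]
hi = A.hi+B.hi = [14.3+4.4, 13.5+4.4, 18.8+4.4] = [18.700,17.900,23.200]
diag = √(25.6²+20.7²+21.5²) = √1546.1 = 39.320

min=[-6.900,-2.800,1.700] max=[18.700,17.900,23.200] diag=39.320


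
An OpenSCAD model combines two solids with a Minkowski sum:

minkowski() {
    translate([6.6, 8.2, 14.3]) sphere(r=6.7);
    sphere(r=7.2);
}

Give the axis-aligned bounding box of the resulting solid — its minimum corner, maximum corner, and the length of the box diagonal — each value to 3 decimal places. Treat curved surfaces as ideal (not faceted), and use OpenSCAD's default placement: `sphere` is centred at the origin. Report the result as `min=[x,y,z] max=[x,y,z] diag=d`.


A = translate([6.6, 8.2, 14.3]) sphere(r=6.7) → bbox [-0.1,1.5,7.6] .. [13.3,14.9,21]
B = sphere(r=7.2) → bbox [-7.2,-7.2,-7.2] .. [7.2,7.2,7.2]
lo = A.lo+B.lo = [-0.1-7.2, 1.5-7.2, 7.6-7.2] = [-7.300,-5.700,0.400]
hi = A.hi+B.hi = [13.3+7.2, 14.9+7.2, 21+7.2] = [20.500,22.100,28.200]
diag = √(27.8²+27.8²+27.8²) = √2318.52 = 48.151

min=[-7.300,-5.700,0.400] max=[20.500,22.100,28.200] diag=48.151


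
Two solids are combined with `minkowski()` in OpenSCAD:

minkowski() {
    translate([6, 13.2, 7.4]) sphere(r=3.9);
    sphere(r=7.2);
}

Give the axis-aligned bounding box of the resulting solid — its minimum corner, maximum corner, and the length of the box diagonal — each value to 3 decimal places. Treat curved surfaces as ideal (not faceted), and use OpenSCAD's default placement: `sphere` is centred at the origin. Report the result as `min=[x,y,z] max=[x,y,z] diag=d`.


min=[-5.100,2.100,-3.700] max=[17.100,24.300,18.500] diag=38.452

A = translate([6, 13.2, 7.4]) sphere(r=3.9) → bbox [2.1,9.3,3.5] .. [9.9,17.1,11.3]
B = sphere(r=7.2) → bbox [-7.2,-7.2,-7.2] .. [7.2,7.2,7.2]
lo = A.lo+B.lo = [2.1-7.2, 9.3-7.2, 3.5-7.2] = [-5.100,2.100,-3.700]
hi = A.hi+B.hi = [9.9+7.2, 17.1+7.2, 11.3+7.2] = [17.100,24.300,18.500]
diag = √(22.2²+22.2²+22.2²) = √1478.52 = 38.452


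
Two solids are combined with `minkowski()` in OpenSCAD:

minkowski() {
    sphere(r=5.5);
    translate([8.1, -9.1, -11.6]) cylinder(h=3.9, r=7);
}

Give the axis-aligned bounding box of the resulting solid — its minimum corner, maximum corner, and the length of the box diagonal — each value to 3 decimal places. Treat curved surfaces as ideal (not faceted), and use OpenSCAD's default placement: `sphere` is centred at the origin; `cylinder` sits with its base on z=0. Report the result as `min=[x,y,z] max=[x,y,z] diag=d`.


min=[-4.400,-21.600,-17.100] max=[20.600,3.400,-2.200] diag=38.367

A = translate([8.1, -9.1, -11.6]) cylinder(h=3.9, r=7) → bbox [1.1,-16.1,-11.6] .. [15.1,-2.1,-7.7]
B = sphere(r=5.5) → bbox [-5.5,-5.5,-5.5] .. [5.5,5.5,5.5]
lo = A.lo+B.lo = [1.1-5.5, -16.1-5.5, -11.6-5.5] = [-4.400,-21.600,-17.100]
hi = A.hi+B.hi = [15.1+5.5, -2.1+5.5, -7.7+5.5] = [20.600,3.400,-2.200]
diag = √(25²+25²+14.9²) = √1472.01 = 38.367


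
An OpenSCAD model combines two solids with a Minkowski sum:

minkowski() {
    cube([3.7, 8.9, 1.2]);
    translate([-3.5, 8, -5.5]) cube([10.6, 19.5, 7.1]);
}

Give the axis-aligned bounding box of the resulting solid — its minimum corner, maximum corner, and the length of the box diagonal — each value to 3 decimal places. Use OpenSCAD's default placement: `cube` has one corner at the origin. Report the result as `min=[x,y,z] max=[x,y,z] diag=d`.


A = translate([-3.5, 8, -5.5]) cube([10.6, 19.5, 7.1]) → bbox [-3.5,8,-5.5] .. [7.1,27.5,1.6]
B = cube([3.7, 8.9, 1.2]) → bbox [0,0,0] .. [3.7,8.9,1.2]
lo = A.lo+B.lo = [-3.5+0, 8+0, -5.5+0] = [-3.500,8.000,-5.500]
hi = A.hi+B.hi = [7.1+3.7, 27.5+8.9, 1.6+1.2] = [10.800,36.400,2.800]
diag = √(14.3²+28.4²+8.3²) = √1079.94 = 32.862

min=[-3.500,8.000,-5.500] max=[10.800,36.400,2.800] diag=32.862


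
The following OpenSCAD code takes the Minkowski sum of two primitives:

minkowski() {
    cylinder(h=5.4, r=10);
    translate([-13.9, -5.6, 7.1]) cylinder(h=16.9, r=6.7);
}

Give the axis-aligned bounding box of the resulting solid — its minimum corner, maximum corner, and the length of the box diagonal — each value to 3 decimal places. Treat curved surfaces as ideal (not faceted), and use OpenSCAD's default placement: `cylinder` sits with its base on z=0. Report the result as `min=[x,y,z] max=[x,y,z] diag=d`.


min=[-30.600,-22.300,7.100] max=[2.800,11.100,29.400] diag=52.234

A = translate([-13.9, -5.6, 7.1]) cylinder(h=16.9, r=6.7) → bbox [-20.6,-12.3,7.1] .. [-7.2,1.1,24]
B = cylinder(h=5.4, r=10) → bbox [-10,-10,0] .. [10,10,5.4]
lo = A.lo+B.lo = [-20.6-10, -12.3-10, 7.1+0] = [-30.600,-22.300,7.100]
hi = A.hi+B.hi = [-7.2+10, 1.1+10, 24+5.4] = [2.800,11.100,29.400]
diag = √(33.4²+33.4²+22.3²) = √2728.41 = 52.234


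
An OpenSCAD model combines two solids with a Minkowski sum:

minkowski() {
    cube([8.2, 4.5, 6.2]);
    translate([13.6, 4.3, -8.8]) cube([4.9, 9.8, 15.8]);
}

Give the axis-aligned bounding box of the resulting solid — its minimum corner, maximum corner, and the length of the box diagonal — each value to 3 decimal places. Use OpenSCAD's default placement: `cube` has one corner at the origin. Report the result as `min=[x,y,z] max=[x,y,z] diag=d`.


min=[13.600,4.300,-8.800] max=[26.700,18.600,13.200] diag=29.327

A = translate([13.6, 4.3, -8.8]) cube([4.9, 9.8, 15.8]) → bbox [13.6,4.3,-8.8] .. [18.5,14.1,7]
B = cube([8.2, 4.5, 6.2]) → bbox [0,0,0] .. [8.2,4.5,6.2]
lo = A.lo+B.lo = [13.6+0, 4.3+0, -8.8+0] = [13.600,4.300,-8.800]
hi = A.hi+B.hi = [18.5+8.2, 14.1+4.5, 7+6.2] = [26.700,18.600,13.200]
diag = √(13.1²+14.3²+22²) = √860.1 = 29.327


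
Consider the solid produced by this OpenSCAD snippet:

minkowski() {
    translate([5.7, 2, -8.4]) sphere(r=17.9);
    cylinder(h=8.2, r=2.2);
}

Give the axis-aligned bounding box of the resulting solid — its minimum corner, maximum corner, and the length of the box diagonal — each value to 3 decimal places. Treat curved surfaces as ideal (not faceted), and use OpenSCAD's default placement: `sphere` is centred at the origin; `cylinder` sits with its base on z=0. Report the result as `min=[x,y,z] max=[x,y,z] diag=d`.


min=[-14.400,-18.100,-26.300] max=[25.800,22.100,17.700] diag=71.889

A = translate([5.7, 2, -8.4]) sphere(r=17.9) → bbox [-12.2,-15.9,-26.3] .. [23.6,19.9,9.5]
B = cylinder(h=8.2, r=2.2) → bbox [-2.2,-2.2,0] .. [2.2,2.2,8.2]
lo = A.lo+B.lo = [-12.2-2.2, -15.9-2.2, -26.3+0] = [-14.400,-18.100,-26.300]
hi = A.hi+B.hi = [23.6+2.2, 19.9+2.2, 9.5+8.2] = [25.800,22.100,17.700]
diag = √(40.2²+40.2²+44²) = √5168.08 = 71.889


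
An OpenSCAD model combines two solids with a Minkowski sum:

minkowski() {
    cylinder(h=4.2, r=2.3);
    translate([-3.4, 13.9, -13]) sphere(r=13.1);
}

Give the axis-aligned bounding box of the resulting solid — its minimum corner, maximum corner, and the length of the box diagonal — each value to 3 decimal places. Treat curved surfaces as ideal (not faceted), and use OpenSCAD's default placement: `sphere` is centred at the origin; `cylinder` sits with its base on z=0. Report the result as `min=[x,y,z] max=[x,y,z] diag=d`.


A = translate([-3.4, 13.9, -13]) sphere(r=13.1) → bbox [-16.5,0.8,-26.1] .. [9.7,27,0.1]
B = cylinder(h=4.2, r=2.3) → bbox [-2.3,-2.3,0] .. [2.3,2.3,4.2]
lo = A.lo+B.lo = [-16.5-2.3, 0.8-2.3, -26.1+0] = [-18.800,-1.500,-26.100]
hi = A.hi+B.hi = [9.7+2.3, 27+2.3, 0.1+4.2] = [12.000,29.300,4.300]
diag = √(30.8²+30.8²+30.4²) = √2821.44 = 53.117

min=[-18.800,-1.500,-26.100] max=[12.000,29.300,4.300] diag=53.117


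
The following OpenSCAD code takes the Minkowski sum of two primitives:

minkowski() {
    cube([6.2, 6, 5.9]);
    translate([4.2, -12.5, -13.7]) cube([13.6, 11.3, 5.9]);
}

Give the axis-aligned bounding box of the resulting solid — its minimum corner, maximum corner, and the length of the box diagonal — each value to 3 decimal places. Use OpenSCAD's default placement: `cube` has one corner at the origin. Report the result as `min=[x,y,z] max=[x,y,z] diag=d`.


min=[4.200,-12.500,-13.700] max=[24.000,4.800,-1.900] diag=28.820

A = translate([4.2, -12.5, -13.7]) cube([13.6, 11.3, 5.9]) → bbox [4.2,-12.5,-13.7] .. [17.8,-1.2,-7.8]
B = cube([6.2, 6, 5.9]) → bbox [0,0,0] .. [6.2,6,5.9]
lo = A.lo+B.lo = [4.2+0, -12.5+0, -13.7+0] = [4.200,-12.500,-13.700]
hi = A.hi+B.hi = [17.8+6.2, -1.2+6, -7.8+5.9] = [24.000,4.800,-1.900]
diag = √(19.8²+17.3²+11.8²) = √830.57 = 28.820


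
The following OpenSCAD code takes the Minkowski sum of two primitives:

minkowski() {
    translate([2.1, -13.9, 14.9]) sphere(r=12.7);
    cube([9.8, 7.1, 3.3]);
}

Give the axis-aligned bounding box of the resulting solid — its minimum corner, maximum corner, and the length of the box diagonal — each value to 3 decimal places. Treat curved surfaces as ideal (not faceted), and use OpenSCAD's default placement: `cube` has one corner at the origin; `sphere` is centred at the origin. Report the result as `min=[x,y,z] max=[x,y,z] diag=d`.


min=[-10.600,-26.600,2.200] max=[24.600,5.900,30.900] diag=55.848

A = translate([2.1, -13.9, 14.9]) sphere(r=12.7) → bbox [-10.6,-26.6,2.2] .. [14.8,-1.2,27.6]
B = cube([9.8, 7.1, 3.3]) → bbox [0,0,0] .. [9.8,7.1,3.3]
lo = A.lo+B.lo = [-10.6+0, -26.6+0, 2.2+0] = [-10.600,-26.600,2.200]
hi = A.hi+B.hi = [14.8+9.8, -1.2+7.1, 27.6+3.3] = [24.600,5.900,30.900]
diag = √(35.2²+32.5²+28.7²) = √3118.98 = 55.848


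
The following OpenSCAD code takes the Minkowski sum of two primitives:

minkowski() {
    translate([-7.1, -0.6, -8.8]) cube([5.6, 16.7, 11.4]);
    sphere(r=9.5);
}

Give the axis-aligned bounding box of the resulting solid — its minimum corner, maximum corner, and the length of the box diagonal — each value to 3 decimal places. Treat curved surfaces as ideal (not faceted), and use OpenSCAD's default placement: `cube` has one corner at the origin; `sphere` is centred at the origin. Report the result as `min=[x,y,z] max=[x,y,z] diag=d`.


min=[-16.600,-10.100,-18.300] max=[8.000,25.600,12.100] diag=52.951

A = translate([-7.1, -0.6, -8.8]) cube([5.6, 16.7, 11.4]) → bbox [-7.1,-0.6,-8.8] .. [-1.5,16.1,2.6]
B = sphere(r=9.5) → bbox [-9.5,-9.5,-9.5] .. [9.5,9.5,9.5]
lo = A.lo+B.lo = [-7.1-9.5, -0.6-9.5, -8.8-9.5] = [-16.600,-10.100,-18.300]
hi = A.hi+B.hi = [-1.5+9.5, 16.1+9.5, 2.6+9.5] = [8.000,25.600,12.100]
diag = √(24.6²+35.7²+30.4²) = √2803.81 = 52.951


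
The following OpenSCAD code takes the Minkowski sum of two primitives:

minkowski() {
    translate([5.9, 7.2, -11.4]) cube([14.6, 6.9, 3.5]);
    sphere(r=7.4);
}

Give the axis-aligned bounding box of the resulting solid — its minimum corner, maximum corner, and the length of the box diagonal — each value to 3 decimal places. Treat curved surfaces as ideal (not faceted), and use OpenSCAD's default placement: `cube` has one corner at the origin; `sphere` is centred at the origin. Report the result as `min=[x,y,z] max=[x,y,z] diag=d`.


min=[-1.500,-0.200,-18.800] max=[27.900,21.500,-0.500] diag=40.867

A = translate([5.9, 7.2, -11.4]) cube([14.6, 6.9, 3.5]) → bbox [5.9,7.2,-11.4] .. [20.5,14.1,-7.9]
B = sphere(r=7.4) → bbox [-7.4,-7.4,-7.4] .. [7.4,7.4,7.4]
lo = A.lo+B.lo = [5.9-7.4, 7.2-7.4, -11.4-7.4] = [-1.500,-0.200,-18.800]
hi = A.hi+B.hi = [20.5+7.4, 14.1+7.4, -7.9+7.4] = [27.900,21.500,-0.500]
diag = √(29.4²+21.7²+18.3²) = √1670.14 = 40.867


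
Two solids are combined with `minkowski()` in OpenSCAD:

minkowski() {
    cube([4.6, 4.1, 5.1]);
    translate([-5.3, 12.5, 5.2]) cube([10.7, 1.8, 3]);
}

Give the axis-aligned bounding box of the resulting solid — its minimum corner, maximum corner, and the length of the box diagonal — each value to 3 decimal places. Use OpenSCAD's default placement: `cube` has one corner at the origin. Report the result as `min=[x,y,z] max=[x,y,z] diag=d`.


A = translate([-5.3, 12.5, 5.2]) cube([10.7, 1.8, 3]) → bbox [-5.3,12.5,5.2] .. [5.4,14.3,8.2]
B = cube([4.6, 4.1, 5.1]) → bbox [0,0,0] .. [4.6,4.1,5.1]
lo = A.lo+B.lo = [-5.3+0, 12.5+0, 5.2+0] = [-5.300,12.500,5.200]
hi = A.hi+B.hi = [5.4+4.6, 14.3+4.1, 8.2+5.1] = [10.000,18.400,13.300]
diag = √(15.3²+5.9²+8.1²) = √334.51 = 18.290

min=[-5.300,12.500,5.200] max=[10.000,18.400,13.300] diag=18.290


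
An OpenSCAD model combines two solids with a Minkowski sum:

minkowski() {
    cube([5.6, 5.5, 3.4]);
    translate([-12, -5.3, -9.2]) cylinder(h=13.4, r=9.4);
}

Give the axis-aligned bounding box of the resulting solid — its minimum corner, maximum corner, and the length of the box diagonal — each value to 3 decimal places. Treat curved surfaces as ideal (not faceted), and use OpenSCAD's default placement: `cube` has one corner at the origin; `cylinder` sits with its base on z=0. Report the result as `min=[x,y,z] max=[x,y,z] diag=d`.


min=[-21.400,-14.700,-9.200] max=[3.000,9.600,7.600] diag=38.316

A = translate([-12, -5.3, -9.2]) cylinder(h=13.4, r=9.4) → bbox [-21.4,-14.7,-9.2] .. [-2.6,4.1,4.2]
B = cube([5.6, 5.5, 3.4]) → bbox [0,0,0] .. [5.6,5.5,3.4]
lo = A.lo+B.lo = [-21.4+0, -14.7+0, -9.2+0] = [-21.400,-14.700,-9.200]
hi = A.hi+B.hi = [-2.6+5.6, 4.1+5.5, 4.2+3.4] = [3.000,9.600,7.600]
diag = √(24.4²+24.3²+16.8²) = √1468.09 = 38.316


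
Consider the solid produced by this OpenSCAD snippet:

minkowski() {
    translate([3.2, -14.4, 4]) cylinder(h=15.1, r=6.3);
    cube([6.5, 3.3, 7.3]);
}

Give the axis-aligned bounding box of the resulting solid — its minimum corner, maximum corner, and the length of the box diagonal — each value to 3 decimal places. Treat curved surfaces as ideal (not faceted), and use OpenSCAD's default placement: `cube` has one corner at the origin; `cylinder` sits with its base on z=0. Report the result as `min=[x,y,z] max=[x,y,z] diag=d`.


min=[-3.100,-20.700,4.000] max=[16.000,-4.800,26.400] diag=33.457

A = translate([3.2, -14.4, 4]) cylinder(h=15.1, r=6.3) → bbox [-3.1,-20.7,4] .. [9.5,-8.1,19.1]
B = cube([6.5, 3.3, 7.3]) → bbox [0,0,0] .. [6.5,3.3,7.3]
lo = A.lo+B.lo = [-3.1+0, -20.7+0, 4+0] = [-3.100,-20.700,4.000]
hi = A.hi+B.hi = [9.5+6.5, -8.1+3.3, 19.1+7.3] = [16.000,-4.800,26.400]
diag = √(19.1²+15.9²+22.4²) = √1119.38 = 33.457


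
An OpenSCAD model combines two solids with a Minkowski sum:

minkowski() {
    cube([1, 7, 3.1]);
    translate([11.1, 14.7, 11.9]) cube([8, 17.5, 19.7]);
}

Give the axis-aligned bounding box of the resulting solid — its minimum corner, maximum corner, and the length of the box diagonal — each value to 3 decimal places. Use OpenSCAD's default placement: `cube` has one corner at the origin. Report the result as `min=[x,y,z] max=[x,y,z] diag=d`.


A = translate([11.1, 14.7, 11.9]) cube([8, 17.5, 19.7]) → bbox [11.1,14.7,11.9] .. [19.1,32.2,31.6]
B = cube([1, 7, 3.1]) → bbox [0,0,0] .. [1,7,3.1]
lo = A.lo+B.lo = [11.1+0, 14.7+0, 11.9+0] = [11.100,14.700,11.900]
hi = A.hi+B.hi = [19.1+1, 32.2+7, 31.6+3.1] = [20.100,39.200,34.700]
diag = √(9²+24.5²+22.8²) = √1201.09 = 34.657

min=[11.100,14.700,11.900] max=[20.100,39.200,34.700] diag=34.657


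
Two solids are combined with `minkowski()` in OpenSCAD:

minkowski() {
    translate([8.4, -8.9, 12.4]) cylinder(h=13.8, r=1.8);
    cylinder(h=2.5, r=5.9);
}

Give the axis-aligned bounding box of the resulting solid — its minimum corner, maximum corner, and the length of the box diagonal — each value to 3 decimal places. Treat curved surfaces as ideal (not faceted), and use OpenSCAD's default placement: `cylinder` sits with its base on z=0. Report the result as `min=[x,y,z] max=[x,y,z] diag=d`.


min=[0.700,-16.600,12.400] max=[16.100,-1.200,28.700] diag=27.203

A = translate([8.4, -8.9, 12.4]) cylinder(h=13.8, r=1.8) → bbox [6.6,-10.7,12.4] .. [10.2,-7.1,26.2]
B = cylinder(h=2.5, r=5.9) → bbox [-5.9,-5.9,0] .. [5.9,5.9,2.5]
lo = A.lo+B.lo = [6.6-5.9, -10.7-5.9, 12.4+0] = [0.700,-16.600,12.400]
hi = A.hi+B.hi = [10.2+5.9, -7.1+5.9, 26.2+2.5] = [16.100,-1.200,28.700]
diag = √(15.4²+15.4²+16.3²) = √740.01 = 27.203


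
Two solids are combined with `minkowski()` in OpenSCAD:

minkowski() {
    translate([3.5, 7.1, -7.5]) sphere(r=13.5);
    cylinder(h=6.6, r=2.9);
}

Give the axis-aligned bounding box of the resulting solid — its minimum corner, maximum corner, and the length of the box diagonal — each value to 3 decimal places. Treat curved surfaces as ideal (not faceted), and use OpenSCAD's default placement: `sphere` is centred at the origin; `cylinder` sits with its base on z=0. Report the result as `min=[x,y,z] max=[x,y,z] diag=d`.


A = translate([3.5, 7.1, -7.5]) sphere(r=13.5) → bbox [-10,-6.4,-21] .. [17,20.6,6]
B = cylinder(h=6.6, r=2.9) → bbox [-2.9,-2.9,0] .. [2.9,2.9,6.6]
lo = A.lo+B.lo = [-10-2.9, -6.4-2.9, -21+0] = [-12.900,-9.300,-21.000]
hi = A.hi+B.hi = [17+2.9, 20.6+2.9, 6+6.6] = [19.900,23.500,12.600]
diag = √(32.8²+32.8²+33.6²) = √3280.64 = 57.277

min=[-12.900,-9.300,-21.000] max=[19.900,23.500,12.600] diag=57.277


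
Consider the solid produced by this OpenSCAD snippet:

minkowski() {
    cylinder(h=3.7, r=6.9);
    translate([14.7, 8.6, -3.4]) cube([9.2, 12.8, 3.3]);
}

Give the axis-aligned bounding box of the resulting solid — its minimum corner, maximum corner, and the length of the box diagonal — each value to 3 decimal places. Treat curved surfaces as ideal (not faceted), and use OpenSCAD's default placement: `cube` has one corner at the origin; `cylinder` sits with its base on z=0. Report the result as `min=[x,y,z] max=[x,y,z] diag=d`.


min=[7.800,1.700,-3.400] max=[30.800,28.300,3.600] diag=35.855

A = translate([14.7, 8.6, -3.4]) cube([9.2, 12.8, 3.3]) → bbox [14.7,8.6,-3.4] .. [23.9,21.4,-0.1]
B = cylinder(h=3.7, r=6.9) → bbox [-6.9,-6.9,0] .. [6.9,6.9,3.7]
lo = A.lo+B.lo = [14.7-6.9, 8.6-6.9, -3.4+0] = [7.800,1.700,-3.400]
hi = A.hi+B.hi = [23.9+6.9, 21.4+6.9, -0.1+3.7] = [30.800,28.300,3.600]
diag = √(23²+26.6²+7²) = √1285.56 = 35.855


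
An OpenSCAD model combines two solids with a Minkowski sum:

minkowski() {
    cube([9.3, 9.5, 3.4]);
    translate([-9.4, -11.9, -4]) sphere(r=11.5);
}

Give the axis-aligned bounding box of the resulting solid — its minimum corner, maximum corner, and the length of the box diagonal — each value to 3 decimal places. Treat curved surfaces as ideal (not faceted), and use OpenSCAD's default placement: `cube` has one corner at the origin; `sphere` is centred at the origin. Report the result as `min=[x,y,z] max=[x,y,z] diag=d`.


A = translate([-9.4, -11.9, -4]) sphere(r=11.5) → bbox [-20.9,-23.4,-15.5] .. [2.1,-0.4,7.5]
B = cube([9.3, 9.5, 3.4]) → bbox [0,0,0] .. [9.3,9.5,3.4]
lo = A.lo+B.lo = [-20.9+0, -23.4+0, -15.5+0] = [-20.900,-23.400,-15.500]
hi = A.hi+B.hi = [2.1+9.3, -0.4+9.5, 7.5+3.4] = [11.400,9.100,10.900]
diag = √(32.3²+32.5²+26.4²) = √2796.5 = 52.882

min=[-20.900,-23.400,-15.500] max=[11.400,9.100,10.900] diag=52.882


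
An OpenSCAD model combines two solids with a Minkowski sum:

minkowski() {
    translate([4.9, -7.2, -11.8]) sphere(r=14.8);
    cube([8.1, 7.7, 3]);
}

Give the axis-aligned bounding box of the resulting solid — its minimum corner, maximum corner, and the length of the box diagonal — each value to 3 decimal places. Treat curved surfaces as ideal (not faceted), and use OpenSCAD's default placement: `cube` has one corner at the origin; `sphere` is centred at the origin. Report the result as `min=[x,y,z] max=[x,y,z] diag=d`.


min=[-9.900,-22.000,-26.600] max=[27.800,15.300,6.000] diag=62.252

A = translate([4.9, -7.2, -11.8]) sphere(r=14.8) → bbox [-9.9,-22,-26.6] .. [19.7,7.6,3]
B = cube([8.1, 7.7, 3]) → bbox [0,0,0] .. [8.1,7.7,3]
lo = A.lo+B.lo = [-9.9+0, -22+0, -26.6+0] = [-9.900,-22.000,-26.600]
hi = A.hi+B.hi = [19.7+8.1, 7.6+7.7, 3+3] = [27.800,15.300,6.000]
diag = √(37.7²+37.3²+32.6²) = √3875.34 = 62.252


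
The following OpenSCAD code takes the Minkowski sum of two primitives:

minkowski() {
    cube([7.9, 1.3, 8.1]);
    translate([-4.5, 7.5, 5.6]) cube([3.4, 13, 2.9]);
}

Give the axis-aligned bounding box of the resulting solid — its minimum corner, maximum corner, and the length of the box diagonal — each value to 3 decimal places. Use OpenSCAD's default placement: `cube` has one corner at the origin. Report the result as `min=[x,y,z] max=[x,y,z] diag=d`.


A = translate([-4.5, 7.5, 5.6]) cube([3.4, 13, 2.9]) → bbox [-4.5,7.5,5.6] .. [-1.1,20.5,8.5]
B = cube([7.9, 1.3, 8.1]) → bbox [0,0,0] .. [7.9,1.3,8.1]
lo = A.lo+B.lo = [-4.5+0, 7.5+0, 5.6+0] = [-4.500,7.500,5.600]
hi = A.hi+B.hi = [-1.1+7.9, 20.5+1.3, 8.5+8.1] = [6.800,21.800,16.600]
diag = √(11.3²+14.3²+11²) = √453.18 = 21.288

min=[-4.500,7.500,5.600] max=[6.800,21.800,16.600] diag=21.288


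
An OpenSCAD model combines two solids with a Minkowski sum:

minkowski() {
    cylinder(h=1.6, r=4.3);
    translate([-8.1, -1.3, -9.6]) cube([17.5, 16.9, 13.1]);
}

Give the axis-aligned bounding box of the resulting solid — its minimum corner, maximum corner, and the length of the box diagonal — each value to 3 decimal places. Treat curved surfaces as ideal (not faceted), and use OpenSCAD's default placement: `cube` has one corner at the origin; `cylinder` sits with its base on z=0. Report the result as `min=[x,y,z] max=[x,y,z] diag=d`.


A = translate([-8.1, -1.3, -9.6]) cube([17.5, 16.9, 13.1]) → bbox [-8.1,-1.3,-9.6] .. [9.4,15.6,3.5]
B = cylinder(h=1.6, r=4.3) → bbox [-4.3,-4.3,0] .. [4.3,4.3,1.6]
lo = A.lo+B.lo = [-8.1-4.3, -1.3-4.3, -9.6+0] = [-12.400,-5.600,-9.600]
hi = A.hi+B.hi = [9.4+4.3, 15.6+4.3, 3.5+1.6] = [13.700,19.900,5.100]
diag = √(26.1²+25.5²+14.7²) = √1547.55 = 39.339

min=[-12.400,-5.600,-9.600] max=[13.700,19.900,5.100] diag=39.339


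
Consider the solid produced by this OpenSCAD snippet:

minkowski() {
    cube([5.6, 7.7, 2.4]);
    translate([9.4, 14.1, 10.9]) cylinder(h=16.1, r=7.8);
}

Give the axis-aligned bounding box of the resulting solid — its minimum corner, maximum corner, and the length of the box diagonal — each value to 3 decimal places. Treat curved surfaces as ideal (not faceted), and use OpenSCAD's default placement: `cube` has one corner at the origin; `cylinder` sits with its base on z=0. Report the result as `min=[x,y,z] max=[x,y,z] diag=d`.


A = translate([9.4, 14.1, 10.9]) cylinder(h=16.1, r=7.8) → bbox [1.6,6.3,10.9] .. [17.2,21.9,27]
B = cube([5.6, 7.7, 2.4]) → bbox [0,0,0] .. [5.6,7.7,2.4]
lo = A.lo+B.lo = [1.6+0, 6.3+0, 10.9+0] = [1.600,6.300,10.900]
hi = A.hi+B.hi = [17.2+5.6, 21.9+7.7, 27+2.4] = [22.800,29.600,29.400]
diag = √(21.2²+23.3²+18.5²) = √1334.58 = 36.532

min=[1.600,6.300,10.900] max=[22.800,29.600,29.400] diag=36.532


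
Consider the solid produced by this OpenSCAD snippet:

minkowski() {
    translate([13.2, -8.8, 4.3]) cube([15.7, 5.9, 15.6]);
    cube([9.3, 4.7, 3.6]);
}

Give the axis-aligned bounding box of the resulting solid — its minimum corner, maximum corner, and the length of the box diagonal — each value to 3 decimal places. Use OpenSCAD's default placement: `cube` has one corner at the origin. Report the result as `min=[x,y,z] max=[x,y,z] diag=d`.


A = translate([13.2, -8.8, 4.3]) cube([15.7, 5.9, 15.6]) → bbox [13.2,-8.8,4.3] .. [28.9,-2.9,19.9]
B = cube([9.3, 4.7, 3.6]) → bbox [0,0,0] .. [9.3,4.7,3.6]
lo = A.lo+B.lo = [13.2+0, -8.8+0, 4.3+0] = [13.200,-8.800,4.300]
hi = A.hi+B.hi = [28.9+9.3, -2.9+4.7, 19.9+3.6] = [38.200,1.800,23.500]
diag = √(25²+10.6²+19.2²) = √1106 = 33.257

min=[13.200,-8.800,4.300] max=[38.200,1.800,23.500] diag=33.257


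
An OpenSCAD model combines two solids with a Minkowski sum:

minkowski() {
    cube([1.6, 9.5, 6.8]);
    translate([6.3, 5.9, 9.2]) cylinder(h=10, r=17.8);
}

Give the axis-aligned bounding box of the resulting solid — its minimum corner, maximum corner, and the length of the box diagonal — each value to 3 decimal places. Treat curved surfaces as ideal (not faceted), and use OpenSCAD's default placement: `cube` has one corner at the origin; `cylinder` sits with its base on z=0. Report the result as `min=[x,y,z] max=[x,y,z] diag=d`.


A = translate([6.3, 5.9, 9.2]) cylinder(h=10, r=17.8) → bbox [-11.5,-11.9,9.2] .. [24.1,23.7,19.2]
B = cube([1.6, 9.5, 6.8]) → bbox [0,0,0] .. [1.6,9.5,6.8]
lo = A.lo+B.lo = [-11.5+0, -11.9+0, 9.2+0] = [-11.500,-11.900,9.200]
hi = A.hi+B.hi = [24.1+1.6, 23.7+9.5, 19.2+6.8] = [25.700,33.200,26.000]
diag = √(37.2²+45.1²+16.8²) = √3700.09 = 60.828

min=[-11.500,-11.900,9.200] max=[25.700,33.200,26.000] diag=60.828


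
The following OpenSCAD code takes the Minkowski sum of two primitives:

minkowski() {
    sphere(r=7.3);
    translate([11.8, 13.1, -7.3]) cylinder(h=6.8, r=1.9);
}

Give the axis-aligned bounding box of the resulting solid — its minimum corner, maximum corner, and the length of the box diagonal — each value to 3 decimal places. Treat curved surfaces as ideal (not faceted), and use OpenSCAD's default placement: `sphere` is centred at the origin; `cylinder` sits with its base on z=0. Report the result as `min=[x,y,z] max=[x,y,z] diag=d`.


A = translate([11.8, 13.1, -7.3]) cylinder(h=6.8, r=1.9) → bbox [9.9,11.2,-7.3] .. [13.7,15,-0.5]
B = sphere(r=7.3) → bbox [-7.3,-7.3,-7.3] .. [7.3,7.3,7.3]
lo = A.lo+B.lo = [9.9-7.3, 11.2-7.3, -7.3-7.3] = [2.600,3.900,-14.600]
hi = A.hi+B.hi = [13.7+7.3, 15+7.3, -0.5+7.3] = [21.000,22.300,6.800]
diag = √(18.4²+18.4²+21.4²) = √1135.08 = 33.691

min=[2.600,3.900,-14.600] max=[21.000,22.300,6.800] diag=33.691


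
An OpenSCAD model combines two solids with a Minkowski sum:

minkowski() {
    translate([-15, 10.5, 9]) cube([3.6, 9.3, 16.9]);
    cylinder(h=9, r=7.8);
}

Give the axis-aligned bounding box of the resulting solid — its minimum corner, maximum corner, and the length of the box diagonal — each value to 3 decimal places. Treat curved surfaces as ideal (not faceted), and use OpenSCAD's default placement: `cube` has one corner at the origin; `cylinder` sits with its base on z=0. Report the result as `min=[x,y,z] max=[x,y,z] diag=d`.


min=[-22.800,2.700,9.000] max=[-3.600,27.600,34.900] diag=40.736

A = translate([-15, 10.5, 9]) cube([3.6, 9.3, 16.9]) → bbox [-15,10.5,9] .. [-11.4,19.8,25.9]
B = cylinder(h=9, r=7.8) → bbox [-7.8,-7.8,0] .. [7.8,7.8,9]
lo = A.lo+B.lo = [-15-7.8, 10.5-7.8, 9+0] = [-22.800,2.700,9.000]
hi = A.hi+B.hi = [-11.4+7.8, 19.8+7.8, 25.9+9] = [-3.600,27.600,34.900]
diag = √(19.2²+24.9²+25.9²) = √1659.46 = 40.736


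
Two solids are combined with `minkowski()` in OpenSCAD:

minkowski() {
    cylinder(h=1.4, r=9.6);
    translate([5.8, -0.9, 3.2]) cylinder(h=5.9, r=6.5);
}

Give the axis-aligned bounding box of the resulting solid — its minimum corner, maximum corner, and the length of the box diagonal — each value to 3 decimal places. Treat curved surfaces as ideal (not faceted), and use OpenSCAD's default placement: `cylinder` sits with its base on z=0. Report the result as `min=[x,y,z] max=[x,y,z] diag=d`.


A = translate([5.8, -0.9, 3.2]) cylinder(h=5.9, r=6.5) → bbox [-0.7,-7.4,3.2] .. [12.3,5.6,9.1]
B = cylinder(h=1.4, r=9.6) → bbox [-9.6,-9.6,0] .. [9.6,9.6,1.4]
lo = A.lo+B.lo = [-0.7-9.6, -7.4-9.6, 3.2+0] = [-10.300,-17.000,3.200]
hi = A.hi+B.hi = [12.3+9.6, 5.6+9.6, 9.1+1.4] = [21.900,15.200,10.500]
diag = √(32.2²+32.2²+7.3²) = √2126.97 = 46.119

min=[-10.300,-17.000,3.200] max=[21.900,15.200,10.500] diag=46.119


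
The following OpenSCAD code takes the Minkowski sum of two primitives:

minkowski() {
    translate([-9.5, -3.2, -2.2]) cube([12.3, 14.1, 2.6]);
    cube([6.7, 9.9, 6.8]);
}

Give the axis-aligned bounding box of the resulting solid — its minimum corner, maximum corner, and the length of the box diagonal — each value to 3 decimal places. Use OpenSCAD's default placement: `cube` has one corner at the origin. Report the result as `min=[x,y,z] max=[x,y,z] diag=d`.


A = translate([-9.5, -3.2, -2.2]) cube([12.3, 14.1, 2.6]) → bbox [-9.5,-3.2,-2.2] .. [2.8,10.9,0.4]
B = cube([6.7, 9.9, 6.8]) → bbox [0,0,0] .. [6.7,9.9,6.8]
lo = A.lo+B.lo = [-9.5+0, -3.2+0, -2.2+0] = [-9.500,-3.200,-2.200]
hi = A.hi+B.hi = [2.8+6.7, 10.9+9.9, 0.4+6.8] = [9.500,20.800,7.200]
diag = √(19²+24²+9.4²) = √1025.36 = 32.021

min=[-9.500,-3.200,-2.200] max=[9.500,20.800,7.200] diag=32.021


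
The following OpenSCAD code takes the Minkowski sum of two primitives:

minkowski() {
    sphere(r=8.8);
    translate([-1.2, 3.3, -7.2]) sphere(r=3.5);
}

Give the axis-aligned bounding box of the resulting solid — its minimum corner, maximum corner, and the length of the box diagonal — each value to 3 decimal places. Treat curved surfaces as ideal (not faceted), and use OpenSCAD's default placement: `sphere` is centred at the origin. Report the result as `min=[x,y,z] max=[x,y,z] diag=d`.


A = translate([-1.2, 3.3, -7.2]) sphere(r=3.5) → bbox [-4.7,-0.2,-10.7] .. [2.3,6.8,-3.7]
B = sphere(r=8.8) → bbox [-8.8,-8.8,-8.8] .. [8.8,8.8,8.8]
lo = A.lo+B.lo = [-4.7-8.8, -0.2-8.8, -10.7-8.8] = [-13.500,-9.000,-19.500]
hi = A.hi+B.hi = [2.3+8.8, 6.8+8.8, -3.7+8.8] = [11.100,15.600,5.100]
diag = √(24.6²+24.6²+24.6²) = √1815.48 = 42.608

min=[-13.500,-9.000,-19.500] max=[11.100,15.600,5.100] diag=42.608


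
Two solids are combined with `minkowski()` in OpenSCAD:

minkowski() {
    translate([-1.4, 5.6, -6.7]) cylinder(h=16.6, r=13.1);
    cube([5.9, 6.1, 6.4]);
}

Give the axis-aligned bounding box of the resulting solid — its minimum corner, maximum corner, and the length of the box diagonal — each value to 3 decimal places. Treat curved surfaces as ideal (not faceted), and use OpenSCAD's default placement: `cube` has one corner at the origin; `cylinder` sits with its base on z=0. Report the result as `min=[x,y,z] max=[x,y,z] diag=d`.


min=[-14.500,-7.500,-6.700] max=[17.600,24.800,16.300] diag=51.017

A = translate([-1.4, 5.6, -6.7]) cylinder(h=16.6, r=13.1) → bbox [-14.5,-7.5,-6.7] .. [11.7,18.7,9.9]
B = cube([5.9, 6.1, 6.4]) → bbox [0,0,0] .. [5.9,6.1,6.4]
lo = A.lo+B.lo = [-14.5+0, -7.5+0, -6.7+0] = [-14.500,-7.500,-6.700]
hi = A.hi+B.hi = [11.7+5.9, 18.7+6.1, 9.9+6.4] = [17.600,24.800,16.300]
diag = √(32.1²+32.3²+23²) = √2602.7 = 51.017


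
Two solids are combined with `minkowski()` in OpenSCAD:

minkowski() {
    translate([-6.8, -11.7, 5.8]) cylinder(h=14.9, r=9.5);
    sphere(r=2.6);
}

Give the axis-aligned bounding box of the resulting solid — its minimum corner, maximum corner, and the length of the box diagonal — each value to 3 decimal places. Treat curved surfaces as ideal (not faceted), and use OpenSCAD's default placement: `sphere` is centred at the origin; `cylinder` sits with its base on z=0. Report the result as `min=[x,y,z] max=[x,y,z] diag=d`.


A = translate([-6.8, -11.7, 5.8]) cylinder(h=14.9, r=9.5) → bbox [-16.3,-21.2,5.8] .. [2.7,-2.2,20.7]
B = sphere(r=2.6) → bbox [-2.6,-2.6,-2.6] .. [2.6,2.6,2.6]
lo = A.lo+B.lo = [-16.3-2.6, -21.2-2.6, 5.8-2.6] = [-18.900,-23.800,3.200]
hi = A.hi+B.hi = [2.7+2.6, -2.2+2.6, 20.7+2.6] = [5.300,0.400,23.300]
diag = √(24.2²+24.2²+20.1²) = √1575.29 = 39.690

min=[-18.900,-23.800,3.200] max=[5.300,0.400,23.300] diag=39.690
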